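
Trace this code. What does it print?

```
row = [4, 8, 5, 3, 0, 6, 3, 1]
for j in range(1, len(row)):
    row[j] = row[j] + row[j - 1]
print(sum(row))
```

158

j=1: row[1] = 8+4 = 12 → [4, 12, 5, 3, 0, 6, 3, 1]
j=2: row[2] = 5+12 = 17 → [4, 12, 17, 3, 0, 6, 3, 1]
j=3: row[3] = 3+17 = 20 → [4, 12, 17, 20, 0, 6, 3, 1]
j=4: row[4] = 0+20 = 20 → [4, 12, 17, 20, 20, 6, 3, 1]
j=5: row[5] = 6+20 = 26 → [4, 12, 17, 20, 20, 26, 3, 1]
j=6: row[6] = 3+26 = 29 → [4, 12, 17, 20, 20, 26, 29, 1]
j=7: row[7] = 1+29 = 30 → [4, 12, 17, 20, 20, 26, 29, 30]
sum = 158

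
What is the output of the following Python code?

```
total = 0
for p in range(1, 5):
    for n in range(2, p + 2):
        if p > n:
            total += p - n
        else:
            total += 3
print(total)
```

25

p=1,n=2: not 1>2, total = 0+3 = 3
p=2,n=2: not 2>2, total = 3+3 = 6
p=2,n=3: not 2>3, total = 6+3 = 9
p=3,n=2: 3>2, total = 9+1 = 10
p=3,n=3: not 3>3, total = 10+3 = 13
p=3,n=4: not 3>4, total = 13+3 = 16
p=4,n=2: 4>2, total = 16+2 = 18
p=4,n=3: 4>3, total = 18+1 = 19
p=4,n=4: not 4>4, total = 19+3 = 22
p=4,n=5: not 4>5, total = 22+3 = 25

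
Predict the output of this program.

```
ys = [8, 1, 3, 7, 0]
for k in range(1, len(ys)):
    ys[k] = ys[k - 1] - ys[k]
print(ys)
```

[8, 7, 4, -3, -3]

k=1: ys[1] = 8-1 = 7 → [8, 7, 3, 7, 0]
k=2: ys[2] = 7-3 = 4 → [8, 7, 4, 7, 0]
k=3: ys[3] = 4-7 = -3 → [8, 7, 4, -3, 0]
k=4: ys[4] = (-3)-0 = -3 → [8, 7, 4, -3, -3]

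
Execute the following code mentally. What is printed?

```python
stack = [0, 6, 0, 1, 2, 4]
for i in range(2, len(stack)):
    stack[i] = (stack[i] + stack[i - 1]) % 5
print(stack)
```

[0, 6, 1, 2, 4, 3]

i=2: stack[2] = (0+6)%5 = 1 → [0, 6, 1, 1, 2, 4]
i=3: stack[3] = (1+1)%5 = 2 → [0, 6, 1, 2, 2, 4]
i=4: stack[4] = (2+2)%5 = 4 → [0, 6, 1, 2, 4, 4]
i=5: stack[5] = (4+4)%5 = 3 → [0, 6, 1, 2, 4, 3]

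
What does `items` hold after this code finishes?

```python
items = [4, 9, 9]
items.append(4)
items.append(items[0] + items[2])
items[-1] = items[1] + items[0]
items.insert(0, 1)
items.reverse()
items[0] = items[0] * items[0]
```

append 4 → [4, 9, 9, 4]
append items[0]+items[2] = 4+9 = 13 → [4, 9, 9, 4, 13]
items[-1] = items[1]+items[0] = 9+4 = 13 → [4, 9, 9, 4, 13]
insert 1 at 0 → [1, 4, 9, 9, 4, 13]
reverse → [13, 4, 9, 9, 4, 1]
items[0] = items[0]*items[0] = 13*13 = 169 → [169, 4, 9, 9, 4, 1]

[169, 4, 9, 9, 4, 1]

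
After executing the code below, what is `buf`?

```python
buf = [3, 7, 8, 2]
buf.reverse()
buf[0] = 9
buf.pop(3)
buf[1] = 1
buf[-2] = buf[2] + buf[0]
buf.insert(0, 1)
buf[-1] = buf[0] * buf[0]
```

[1, 9, 16, 1]

reverse → [2, 8, 7, 3]
buf[0] = 9 → [9, 8, 7, 3]
pop(3) removes 3 → [9, 8, 7]
buf[1] = 1 → [9, 1, 7]
buf[-2] = buf[2]+buf[0] = 7+9 = 16 → [9, 16, 7]
insert 1 at 0 → [1, 9, 16, 7]
buf[-1] = buf[0]*buf[0] = 1*1 = 1 → [1, 9, 16, 1]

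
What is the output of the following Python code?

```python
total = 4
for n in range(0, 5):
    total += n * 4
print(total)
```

44

n=0: total = 4+0*4 = 4
n=1: total = 4+1*4 = 8
n=2: total = 8+2*4 = 16
n=3: total = 16+3*4 = 28
n=4: total = 28+4*4 = 44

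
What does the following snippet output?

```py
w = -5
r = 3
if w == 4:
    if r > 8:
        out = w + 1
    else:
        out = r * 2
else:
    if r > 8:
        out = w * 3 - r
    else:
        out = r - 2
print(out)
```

w=-5, r=3
w == 4 is False; r > 8 is False
→ out = r - 2 = 1

1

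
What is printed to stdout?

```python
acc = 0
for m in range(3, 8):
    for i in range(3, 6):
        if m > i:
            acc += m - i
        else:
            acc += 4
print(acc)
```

m=3,i=3: not 3>3, acc = 0+4 = 4
m=3,i=4: not 3>4, acc = 4+4 = 8
m=3,i=5: not 3>5, acc = 8+4 = 12
m=4,i=3: 4>3, acc = 12+1 = 13
m=4,i=4: not 4>4, acc = 13+4 = 17
m=4,i=5: not 4>5, acc = 17+4 = 21
m=5,i=3: 5>3, acc = 21+2 = 23
m=5,i=4: 5>4, acc = 23+1 = 24
m=5,i=5: not 5>5, acc = 24+4 = 28
m=6,i=3: 6>3, acc = 28+3 = 31
m=6,i=4: 6>4, acc = 31+2 = 33
m=6,i=5: 6>5, acc = 33+1 = 34
m=7,i=3: 7>3, acc = 34+4 = 38
m=7,i=4: 7>4, acc = 38+3 = 41
m=7,i=5: 7>5, acc = 41+2 = 43

43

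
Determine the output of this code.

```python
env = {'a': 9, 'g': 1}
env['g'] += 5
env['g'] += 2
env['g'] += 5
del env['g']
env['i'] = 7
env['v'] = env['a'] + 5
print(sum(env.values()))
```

30

env['g'] = 1+5 = 6 → {'a': 9, 'g': 6}
env['g'] = 6+2 = 8 → {'a': 9, 'g': 8}
env['g'] = 8+5 = 13 → {'a': 9, 'g': 13}
del 'g' → {'a': 9}
env['i'] = 7 → {'a': 9, 'i': 7}
env['v'] = env['a']+5 = 14 → {'a': 9, 'i': 7, 'v': 14}
sum of values = 30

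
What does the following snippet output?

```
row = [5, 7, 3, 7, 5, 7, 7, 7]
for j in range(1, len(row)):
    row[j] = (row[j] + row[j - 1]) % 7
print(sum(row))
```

j=1: row[1] = (7+5)%7 = 5 → [5, 5, 3, 7, 5, 7, 7, 7]
j=2: row[2] = (3+5)%7 = 1 → [5, 5, 1, 7, 5, 7, 7, 7]
j=3: row[3] = (7+1)%7 = 1 → [5, 5, 1, 1, 5, 7, 7, 7]
j=4: row[4] = (5+1)%7 = 6 → [5, 5, 1, 1, 6, 7, 7, 7]
j=5: row[5] = (7+6)%7 = 6 → [5, 5, 1, 1, 6, 6, 7, 7]
j=6: row[6] = (7+6)%7 = 6 → [5, 5, 1, 1, 6, 6, 6, 7]
j=7: row[7] = (7+6)%7 = 6 → [5, 5, 1, 1, 6, 6, 6, 6]
sum = 36

36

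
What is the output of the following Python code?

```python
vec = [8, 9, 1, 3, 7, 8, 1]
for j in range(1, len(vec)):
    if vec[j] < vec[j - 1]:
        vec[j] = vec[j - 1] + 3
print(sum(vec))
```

j=1: 9>=8, unchanged → [8, 9, 1, 3, 7, 8, 1]
j=2: 1<9, vec[2] = 9+3 = 12 → [8, 9, 12, 3, 7, 8, 1]
j=3: 3<12, vec[3] = 12+3 = 15 → [8, 9, 12, 15, 7, 8, 1]
j=4: 7<15, vec[4] = 15+3 = 18 → [8, 9, 12, 15, 18, 8, 1]
j=5: 8<18, vec[5] = 18+3 = 21 → [8, 9, 12, 15, 18, 21, 1]
j=6: 1<21, vec[6] = 21+3 = 24 → [8, 9, 12, 15, 18, 21, 24]
sum = 107

107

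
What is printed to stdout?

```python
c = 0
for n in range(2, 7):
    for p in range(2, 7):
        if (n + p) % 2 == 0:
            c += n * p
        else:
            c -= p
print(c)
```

160

n=2,p=2: even sum, c = 0+4 = 4
n=2,p=3: odd sum, c = 4-3 = 1
n=2,p=4: even sum, c = 1+8 = 9
n=2,p=5: odd sum, c = 9-5 = 4
n=2,p=6: even sum, c = 4+12 = 16
n=3,p=2: odd sum, c = 16-2 = 14
n=3,p=3: even sum, c = 14+9 = 23
n=3,p=4: odd sum, c = 23-4 = 19
n=3,p=5: even sum, c = 19+15 = 34
n=3,p=6: odd sum, c = 34-6 = 28
n=4,p=2: even sum, c = 28+8 = 36
n=4,p=3: odd sum, c = 36-3 = 33
n=4,p=4: even sum, c = 33+16 = 49
n=4,p=5: odd sum, c = 49-5 = 44
n=4,p=6: even sum, c = 44+24 = 68
n=5,p=2: odd sum, c = 68-2 = 66
n=5,p=3: even sum, c = 66+15 = 81
n=5,p=4: odd sum, c = 81-4 = 77
n=5,p=5: even sum, c = 77+25 = 102
n=5,p=6: odd sum, c = 102-6 = 96
n=6,p=2: even sum, c = 96+12 = 108
n=6,p=3: odd sum, c = 108-3 = 105
n=6,p=4: even sum, c = 105+24 = 129
n=6,p=5: odd sum, c = 129-5 = 124
n=6,p=6: even sum, c = 124+36 = 160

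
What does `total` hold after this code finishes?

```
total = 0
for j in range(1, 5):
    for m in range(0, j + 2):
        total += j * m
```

105

j=1,m=0: total = 0+0 = 0
j=1,m=1: total = 0+1 = 1
j=1,m=2: total = 1+2 = 3
j=2,m=0: total = 3+0 = 3
j=2,m=1: total = 3+2 = 5
j=2,m=2: total = 5+4 = 9
j=2,m=3: total = 9+6 = 15
j=3,m=0: total = 15+0 = 15
j=3,m=1: total = 15+3 = 18
j=3,m=2: total = 18+6 = 24
j=3,m=3: total = 24+9 = 33
j=3,m=4: total = 33+12 = 45
j=4,m=0: total = 45+0 = 45
j=4,m=1: total = 45+4 = 49
j=4,m=2: total = 49+8 = 57
j=4,m=3: total = 57+12 = 69
j=4,m=4: total = 69+16 = 85
j=4,m=5: total = 85+20 = 105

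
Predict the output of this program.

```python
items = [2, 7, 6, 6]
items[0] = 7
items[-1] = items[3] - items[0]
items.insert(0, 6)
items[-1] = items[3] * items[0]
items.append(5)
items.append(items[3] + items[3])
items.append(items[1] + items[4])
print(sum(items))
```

items[0] = 7 → [7, 7, 6, 6]
items[-1] = items[3]-items[0] = 6-7 = -1 → [7, 7, 6, -1]
insert 6 at 0 → [6, 7, 7, 6, -1]
items[-1] = items[3]*items[0] = 6*6 = 36 → [6, 7, 7, 6, 36]
append 5 → [6, 7, 7, 6, 36, 5]
append items[3]+items[3] = 6+6 = 12 → [6, 7, 7, 6, 36, 5, 12]
append items[1]+items[4] = 7+36 = 43 → [6, 7, 7, 6, 36, 5, 12, 43]
sum = 122

122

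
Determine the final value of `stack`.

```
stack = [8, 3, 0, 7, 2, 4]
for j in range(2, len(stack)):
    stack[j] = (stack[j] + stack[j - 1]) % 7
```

[8, 3, 3, 3, 5, 2]

j=2: stack[2] = (0+3)%7 = 3 → [8, 3, 3, 7, 2, 4]
j=3: stack[3] = (7+3)%7 = 3 → [8, 3, 3, 3, 2, 4]
j=4: stack[4] = (2+3)%7 = 5 → [8, 3, 3, 3, 5, 4]
j=5: stack[5] = (4+5)%7 = 2 → [8, 3, 3, 3, 5, 2]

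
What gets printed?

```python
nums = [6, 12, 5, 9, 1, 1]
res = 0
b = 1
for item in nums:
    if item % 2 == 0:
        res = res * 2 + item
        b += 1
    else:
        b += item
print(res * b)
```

456

item=6: even, res = 0*2+6 = 6; b=2
item=12: even, res = 6*2+12 = 24; b=3
item=5: not even; b=8
item=9: not even; b=17
item=1: not even; b=18
item=1: not even; b=19
res*b = 24*19 = 456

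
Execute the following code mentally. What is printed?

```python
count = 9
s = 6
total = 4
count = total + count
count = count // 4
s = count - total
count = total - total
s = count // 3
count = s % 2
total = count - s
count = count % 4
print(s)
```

count = 4+9 = 13
count = 13//4 = 3
s = 3-4 = -1
count = 4-4 = 0
s = 0//3 = 0
count = 0%2 = 0
total = 0-0 = 0
count = 0%4 = 0

0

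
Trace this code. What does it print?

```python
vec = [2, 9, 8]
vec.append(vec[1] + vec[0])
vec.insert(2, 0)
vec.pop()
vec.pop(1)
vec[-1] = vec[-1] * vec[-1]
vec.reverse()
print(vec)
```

[64, 0, 2]

append vec[1]+vec[0] = 9+2 = 11 → [2, 9, 8, 11]
insert 0 at 2 → [2, 9, 0, 8, 11]
pop() removes 11 → [2, 9, 0, 8]
pop(1) removes 9 → [2, 0, 8]
vec[-1] = vec[-1]*vec[-1] = 8*8 = 64 → [2, 0, 64]
reverse → [64, 0, 2]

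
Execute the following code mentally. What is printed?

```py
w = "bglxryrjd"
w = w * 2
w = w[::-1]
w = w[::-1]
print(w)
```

repeat ×2 → 'bglxryrjdbglxryrjd'
reverse → 'djryrxlgbdjryrxlgb'
reverse → 'bglxryrjdbglxryrjd'

bglxryrjdbglxryrjd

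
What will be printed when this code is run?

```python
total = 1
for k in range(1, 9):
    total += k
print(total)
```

k=1: total = 1+1 = 2
k=2: total = 2+2 = 4
k=3: total = 4+3 = 7
k=4: total = 7+4 = 11
k=5: total = 11+5 = 16
k=6: total = 16+6 = 22
k=7: total = 22+7 = 29
k=8: total = 29+8 = 37

37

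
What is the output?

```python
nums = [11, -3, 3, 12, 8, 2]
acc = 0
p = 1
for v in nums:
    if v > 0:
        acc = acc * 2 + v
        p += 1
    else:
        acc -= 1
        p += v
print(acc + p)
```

v=11: >0, acc = 0*2+11 = 11; p=2
v=-3: not >0, acc = 11-1 = 10; p=-1
v=3: >0, acc = 10*2+3 = 23; p=0
v=12: >0, acc = 23*2+12 = 58; p=1
v=8: >0, acc = 58*2+8 = 124; p=2
v=2: >0, acc = 124*2+2 = 250; p=3
acc+p = 250+3 = 253

253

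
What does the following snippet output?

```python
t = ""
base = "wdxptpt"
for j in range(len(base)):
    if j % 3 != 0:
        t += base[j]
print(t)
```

j=0: skip
j=1: add 'd' → 'd'
j=2: add 'x' → 'dx'
j=3: skip
j=4: add 't' → 'dxt'
j=5: add 'p' → 'dxtp'
j=6: skip

dxtp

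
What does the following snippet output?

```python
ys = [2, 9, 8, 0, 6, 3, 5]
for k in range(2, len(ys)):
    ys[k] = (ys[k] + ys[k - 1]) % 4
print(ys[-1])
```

k=2: ys[2] = (8+9)%4 = 1 → [2, 9, 1, 0, 6, 3, 5]
k=3: ys[3] = (0+1)%4 = 1 → [2, 9, 1, 1, 6, 3, 5]
k=4: ys[4] = (6+1)%4 = 3 → [2, 9, 1, 1, 3, 3, 5]
k=5: ys[5] = (3+3)%4 = 2 → [2, 9, 1, 1, 3, 2, 5]
k=6: ys[6] = (5+2)%4 = 3 → [2, 9, 1, 1, 3, 2, 3]

3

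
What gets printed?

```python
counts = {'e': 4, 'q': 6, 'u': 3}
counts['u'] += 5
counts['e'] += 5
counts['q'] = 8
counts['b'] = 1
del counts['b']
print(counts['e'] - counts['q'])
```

1

counts['u'] = 3+5 = 8 → {'e': 4, 'q': 6, 'u': 8}
counts['e'] = 4+5 = 9 → {'e': 9, 'q': 6, 'u': 8}
counts['q'] = 8 → {'e': 9, 'q': 8, 'u': 8}
counts['b'] = 1 → {'e': 9, 'q': 8, 'u': 8, 'b': 1}
del 'b' → {'e': 9, 'q': 8, 'u': 8}
counts['e']-counts['q'] = 9-8 = 1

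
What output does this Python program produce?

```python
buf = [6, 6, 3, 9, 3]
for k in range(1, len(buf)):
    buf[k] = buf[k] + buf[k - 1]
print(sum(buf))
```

84

k=1: buf[1] = 6+6 = 12 → [6, 12, 3, 9, 3]
k=2: buf[2] = 3+12 = 15 → [6, 12, 15, 9, 3]
k=3: buf[3] = 9+15 = 24 → [6, 12, 15, 24, 3]
k=4: buf[4] = 3+24 = 27 → [6, 12, 15, 24, 27]
sum = 84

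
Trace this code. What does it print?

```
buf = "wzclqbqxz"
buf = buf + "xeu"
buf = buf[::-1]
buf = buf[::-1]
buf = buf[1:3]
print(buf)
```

+ 'xeu' → 'wzclqbqxzxeu'
reverse → 'uexzxqbqlczw'
reverse → 'wzclqbqxzxeu'
slice [1:3] → 'zc'

zc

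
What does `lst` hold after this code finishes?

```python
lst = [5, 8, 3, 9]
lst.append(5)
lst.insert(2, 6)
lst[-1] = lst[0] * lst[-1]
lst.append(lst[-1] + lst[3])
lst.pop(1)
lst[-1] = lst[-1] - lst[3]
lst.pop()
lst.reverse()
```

[25, 9, 3, 6, 5]

append 5 → [5, 8, 3, 9, 5]
insert 6 at 2 → [5, 8, 6, 3, 9, 5]
lst[-1] = lst[0]*lst[-1] = 5*5 = 25 → [5, 8, 6, 3, 9, 25]
append lst[-1]+lst[3] = 25+3 = 28 → [5, 8, 6, 3, 9, 25, 28]
pop(1) removes 8 → [5, 6, 3, 9, 25, 28]
lst[-1] = lst[-1]-lst[3] = 28-9 = 19 → [5, 6, 3, 9, 25, 19]
pop() removes 19 → [5, 6, 3, 9, 25]
reverse → [25, 9, 3, 6, 5]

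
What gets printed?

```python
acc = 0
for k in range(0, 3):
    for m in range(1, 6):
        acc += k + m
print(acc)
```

60

k=0,m=1: acc = 0+1 = 1
k=0,m=2: acc = 1+2 = 3
k=0,m=3: acc = 3+3 = 6
k=0,m=4: acc = 6+4 = 10
k=0,m=5: acc = 10+5 = 15
k=1,m=1: acc = 15+2 = 17
k=1,m=2: acc = 17+3 = 20
k=1,m=3: acc = 20+4 = 24
k=1,m=4: acc = 24+5 = 29
k=1,m=5: acc = 29+6 = 35
k=2,m=1: acc = 35+3 = 38
k=2,m=2: acc = 38+4 = 42
k=2,m=3: acc = 42+5 = 47
k=2,m=4: acc = 47+6 = 53
k=2,m=5: acc = 53+7 = 60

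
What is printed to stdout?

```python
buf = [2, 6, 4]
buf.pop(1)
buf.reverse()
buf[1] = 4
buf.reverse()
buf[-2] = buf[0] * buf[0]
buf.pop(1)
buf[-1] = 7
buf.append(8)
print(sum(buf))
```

pop(1) removes 6 → [2, 4]
reverse → [4, 2]
buf[1] = 4 → [4, 4]
reverse → [4, 4]
buf[-2] = buf[0]*buf[0] = 4*4 = 16 → [16, 4]
pop(1) removes 4 → [16]
buf[-1] = 7 → [7]
append 8 → [7, 8]
sum = 15

15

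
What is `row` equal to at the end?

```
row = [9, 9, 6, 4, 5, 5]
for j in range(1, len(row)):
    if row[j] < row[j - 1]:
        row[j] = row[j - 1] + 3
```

[9, 9, 12, 15, 18, 21]

j=1: 9>=9, unchanged → [9, 9, 6, 4, 5, 5]
j=2: 6<9, row[2] = 9+3 = 12 → [9, 9, 12, 4, 5, 5]
j=3: 4<12, row[3] = 12+3 = 15 → [9, 9, 12, 15, 5, 5]
j=4: 5<15, row[4] = 15+3 = 18 → [9, 9, 12, 15, 18, 5]
j=5: 5<18, row[5] = 18+3 = 21 → [9, 9, 12, 15, 18, 21]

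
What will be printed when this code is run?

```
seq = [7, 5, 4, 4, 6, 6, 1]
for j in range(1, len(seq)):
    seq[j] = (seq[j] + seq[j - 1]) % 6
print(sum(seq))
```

20

j=1: seq[1] = (5+7)%6 = 0 → [7, 0, 4, 4, 6, 6, 1]
j=2: seq[2] = (4+0)%6 = 4 → [7, 0, 4, 4, 6, 6, 1]
j=3: seq[3] = (4+4)%6 = 2 → [7, 0, 4, 2, 6, 6, 1]
j=4: seq[4] = (6+2)%6 = 2 → [7, 0, 4, 2, 2, 6, 1]
j=5: seq[5] = (6+2)%6 = 2 → [7, 0, 4, 2, 2, 2, 1]
j=6: seq[6] = (1+2)%6 = 3 → [7, 0, 4, 2, 2, 2, 3]
sum = 20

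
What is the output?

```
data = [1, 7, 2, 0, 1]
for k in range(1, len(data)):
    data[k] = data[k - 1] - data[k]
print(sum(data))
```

k=1: data[1] = 1-7 = -6 → [1, -6, 2, 0, 1]
k=2: data[2] = (-6)-2 = -8 → [1, -6, -8, 0, 1]
k=3: data[3] = (-8)-0 = -8 → [1, -6, -8, -8, 1]
k=4: data[4] = (-8)-1 = -9 → [1, -6, -8, -8, -9]
sum = -30

-30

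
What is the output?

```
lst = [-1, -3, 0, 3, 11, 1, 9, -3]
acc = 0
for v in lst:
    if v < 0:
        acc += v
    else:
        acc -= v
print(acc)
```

v=-1: <0, acc = 0+(-1) = -1
v=-3: <0, acc = (-1)+(-3) = -4
v=0: not <0, acc = (-4)-0 = -4
v=3: not <0, acc = (-4)-3 = -7
v=11: not <0, acc = (-7)-11 = -18
v=1: not <0, acc = (-18)-1 = -19
v=9: not <0, acc = (-19)-9 = -28
v=-3: <0, acc = (-28)+(-3) = -31

-31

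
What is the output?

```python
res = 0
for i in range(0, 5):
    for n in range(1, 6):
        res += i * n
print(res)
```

150

i=0,n=1: res = 0+0 = 0
i=0,n=2: res = 0+0 = 0
i=0,n=3: res = 0+0 = 0
i=0,n=4: res = 0+0 = 0
i=0,n=5: res = 0+0 = 0
i=1,n=1: res = 0+1 = 1
i=1,n=2: res = 1+2 = 3
i=1,n=3: res = 3+3 = 6
i=1,n=4: res = 6+4 = 10
i=1,n=5: res = 10+5 = 15
i=2,n=1: res = 15+2 = 17
i=2,n=2: res = 17+4 = 21
i=2,n=3: res = 21+6 = 27
i=2,n=4: res = 27+8 = 35
i=2,n=5: res = 35+10 = 45
i=3,n=1: res = 45+3 = 48
i=3,n=2: res = 48+6 = 54
i=3,n=3: res = 54+9 = 63
i=3,n=4: res = 63+12 = 75
i=3,n=5: res = 75+15 = 90
i=4,n=1: res = 90+4 = 94
i=4,n=2: res = 94+8 = 102
i=4,n=3: res = 102+12 = 114
i=4,n=4: res = 114+16 = 130
i=4,n=5: res = 130+20 = 150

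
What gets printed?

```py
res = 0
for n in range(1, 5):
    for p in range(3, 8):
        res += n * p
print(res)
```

n=1,p=3: res = 0+3 = 3
n=1,p=4: res = 3+4 = 7
n=1,p=5: res = 7+5 = 12
n=1,p=6: res = 12+6 = 18
n=1,p=7: res = 18+7 = 25
n=2,p=3: res = 25+6 = 31
n=2,p=4: res = 31+8 = 39
n=2,p=5: res = 39+10 = 49
n=2,p=6: res = 49+12 = 61
n=2,p=7: res = 61+14 = 75
n=3,p=3: res = 75+9 = 84
n=3,p=4: res = 84+12 = 96
n=3,p=5: res = 96+15 = 111
n=3,p=6: res = 111+18 = 129
n=3,p=7: res = 129+21 = 150
n=4,p=3: res = 150+12 = 162
n=4,p=4: res = 162+16 = 178
n=4,p=5: res = 178+20 = 198
n=4,p=6: res = 198+24 = 222
n=4,p=7: res = 222+28 = 250

250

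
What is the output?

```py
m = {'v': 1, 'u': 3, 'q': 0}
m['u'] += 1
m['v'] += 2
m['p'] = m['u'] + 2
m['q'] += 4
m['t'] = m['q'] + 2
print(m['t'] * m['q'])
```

m['u'] = 3+1 = 4 → {'v': 1, 'u': 4, 'q': 0}
m['v'] = 1+2 = 3 → {'v': 3, 'u': 4, 'q': 0}
m['p'] = m['u']+2 = 6 → {'v': 3, 'u': 4, 'q': 0, 'p': 6}
m['q'] = 0+4 = 4 → {'v': 3, 'u': 4, 'q': 4, 'p': 6}
m['t'] = m['q']+2 = 6 → {'v': 3, 'u': 4, 'q': 4, 'p': 6, 't': 6}
m['t']*m['q'] = 6*4 = 24

24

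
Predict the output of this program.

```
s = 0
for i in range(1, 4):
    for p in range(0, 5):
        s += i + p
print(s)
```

i=1,p=0: s = 0+1 = 1
i=1,p=1: s = 1+2 = 3
i=1,p=2: s = 3+3 = 6
i=1,p=3: s = 6+4 = 10
i=1,p=4: s = 10+5 = 15
i=2,p=0: s = 15+2 = 17
i=2,p=1: s = 17+3 = 20
i=2,p=2: s = 20+4 = 24
i=2,p=3: s = 24+5 = 29
i=2,p=4: s = 29+6 = 35
i=3,p=0: s = 35+3 = 38
i=3,p=1: s = 38+4 = 42
i=3,p=2: s = 42+5 = 47
i=3,p=3: s = 47+6 = 53
i=3,p=4: s = 53+7 = 60

60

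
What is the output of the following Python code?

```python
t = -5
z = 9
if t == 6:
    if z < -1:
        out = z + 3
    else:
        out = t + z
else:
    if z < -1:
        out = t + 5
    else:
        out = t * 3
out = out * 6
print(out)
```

-90

t=-5, z=9
t == 6 is False; z < -1 is False
→ out = t * 3 = -15
out = (-15)*6 = -90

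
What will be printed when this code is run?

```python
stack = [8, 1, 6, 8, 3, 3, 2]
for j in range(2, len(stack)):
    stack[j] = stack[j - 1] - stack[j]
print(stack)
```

[8, 1, -5, -13, -16, -19, -21]

j=2: stack[2] = 1-6 = -5 → [8, 1, -5, 8, 3, 3, 2]
j=3: stack[3] = (-5)-8 = -13 → [8, 1, -5, -13, 3, 3, 2]
j=4: stack[4] = (-13)-3 = -16 → [8, 1, -5, -13, -16, 3, 2]
j=5: stack[5] = (-16)-3 = -19 → [8, 1, -5, -13, -16, -19, 2]
j=6: stack[6] = (-19)-2 = -21 → [8, 1, -5, -13, -16, -19, -21]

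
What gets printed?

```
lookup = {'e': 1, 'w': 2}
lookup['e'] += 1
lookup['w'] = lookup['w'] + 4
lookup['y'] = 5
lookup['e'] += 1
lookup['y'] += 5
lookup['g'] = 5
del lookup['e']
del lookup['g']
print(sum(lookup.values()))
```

lookup['e'] = 1+1 = 2 → {'e': 2, 'w': 2}
lookup['w'] = lookup['w']+4 = 6 → {'e': 2, 'w': 6}
lookup['y'] = 5 → {'e': 2, 'w': 6, 'y': 5}
lookup['e'] = 2+1 = 3 → {'e': 3, 'w': 6, 'y': 5}
lookup['y'] = 5+5 = 10 → {'e': 3, 'w': 6, 'y': 10}
lookup['g'] = 5 → {'e': 3, 'w': 6, 'y': 10, 'g': 5}
del 'e' → {'w': 6, 'y': 10, 'g': 5}
del 'g' → {'w': 6, 'y': 10}
sum of values = 16

16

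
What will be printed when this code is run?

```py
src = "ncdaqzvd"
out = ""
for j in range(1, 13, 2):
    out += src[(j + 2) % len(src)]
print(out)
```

azdcaz

j=1: add src[3]='a' → 'a'
j=3: add src[5]='z' → 'az'
j=5: add src[7]='d' → 'azd'
j=7: add src[1]='c' → 'azdc'
j=9: add src[3]='a' → 'azdca'
j=11: add src[5]='z' → 'azdcaz'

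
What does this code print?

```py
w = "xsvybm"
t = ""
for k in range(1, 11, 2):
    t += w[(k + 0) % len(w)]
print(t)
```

symsy

k=1: add w[1]='s' → 's'
k=3: add w[3]='y' → 'sy'
k=5: add w[5]='m' → 'sym'
k=7: add w[1]='s' → 'syms'
k=9: add w[3]='y' → 'symsy'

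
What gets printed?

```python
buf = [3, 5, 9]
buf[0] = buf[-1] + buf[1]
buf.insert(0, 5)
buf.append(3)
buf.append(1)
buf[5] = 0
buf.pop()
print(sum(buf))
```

buf[0] = buf[-1]+buf[1] = 9+5 = 14 → [14, 5, 9]
insert 5 at 0 → [5, 14, 5, 9]
append 3 → [5, 14, 5, 9, 3]
append 1 → [5, 14, 5, 9, 3, 1]
buf[5] = 0 → [5, 14, 5, 9, 3, 0]
pop() removes 0 → [5, 14, 5, 9, 3]
sum = 36

36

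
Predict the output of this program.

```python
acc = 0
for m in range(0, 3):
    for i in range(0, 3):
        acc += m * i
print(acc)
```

m=0,i=0: acc = 0+0 = 0
m=0,i=1: acc = 0+0 = 0
m=0,i=2: acc = 0+0 = 0
m=1,i=0: acc = 0+0 = 0
m=1,i=1: acc = 0+1 = 1
m=1,i=2: acc = 1+2 = 3
m=2,i=0: acc = 3+0 = 3
m=2,i=1: acc = 3+2 = 5
m=2,i=2: acc = 5+4 = 9

9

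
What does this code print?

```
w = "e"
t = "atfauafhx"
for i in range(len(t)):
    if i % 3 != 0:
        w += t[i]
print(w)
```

etfuahx

i=0: skip
i=1: add 't' → 'et'
i=2: add 'f' → 'etf'
i=3: skip
i=4: add 'u' → 'etfu'
i=5: add 'a' → 'etfua'
i=6: skip
i=7: add 'h' → 'etfuah'
i=8: add 'x' → 'etfuahx'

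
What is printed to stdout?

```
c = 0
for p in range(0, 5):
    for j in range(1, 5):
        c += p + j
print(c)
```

90

p=0,j=1: c = 0+1 = 1
p=0,j=2: c = 1+2 = 3
p=0,j=3: c = 3+3 = 6
p=0,j=4: c = 6+4 = 10
p=1,j=1: c = 10+2 = 12
p=1,j=2: c = 12+3 = 15
p=1,j=3: c = 15+4 = 19
p=1,j=4: c = 19+5 = 24
p=2,j=1: c = 24+3 = 27
p=2,j=2: c = 27+4 = 31
p=2,j=3: c = 31+5 = 36
p=2,j=4: c = 36+6 = 42
p=3,j=1: c = 42+4 = 46
p=3,j=2: c = 46+5 = 51
p=3,j=3: c = 51+6 = 57
p=3,j=4: c = 57+7 = 64
p=4,j=1: c = 64+5 = 69
p=4,j=2: c = 69+6 = 75
p=4,j=3: c = 75+7 = 82
p=4,j=4: c = 82+8 = 90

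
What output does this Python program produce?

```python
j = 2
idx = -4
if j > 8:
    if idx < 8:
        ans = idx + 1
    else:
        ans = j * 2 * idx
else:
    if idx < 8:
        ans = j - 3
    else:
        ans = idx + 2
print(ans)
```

j=2, idx=-4
j > 8 is False; idx < 8 is True
→ ans = j - 3 = -1

-1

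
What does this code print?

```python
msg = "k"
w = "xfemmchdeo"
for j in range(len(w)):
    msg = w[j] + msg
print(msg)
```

oedhcmmefxk

j=0: prepend 'x' → 'xk'
j=1: prepend 'f' → 'fxk'
j=2: prepend 'e' → 'efxk'
j=3: prepend 'm' → 'mefxk'
j=4: prepend 'm' → 'mmefxk'
j=5: prepend 'c' → 'cmmefxk'
j=6: prepend 'h' → 'hcmmefxk'
j=7: prepend 'd' → 'dhcmmefxk'
j=8: prepend 'e' → 'edhcmmefxk'
j=9: prepend 'o' → 'oedhcmmefxk'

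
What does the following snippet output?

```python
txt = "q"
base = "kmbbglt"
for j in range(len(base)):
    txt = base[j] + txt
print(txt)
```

j=0: prepend 'k' → 'kq'
j=1: prepend 'm' → 'mkq'
j=2: prepend 'b' → 'bmkq'
j=3: prepend 'b' → 'bbmkq'
j=4: prepend 'g' → 'gbbmkq'
j=5: prepend 'l' → 'lgbbmkq'
j=6: prepend 't' → 'tlgbbmkq'

tlgbbmkq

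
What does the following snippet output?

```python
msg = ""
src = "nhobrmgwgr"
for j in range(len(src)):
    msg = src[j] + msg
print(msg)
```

rgwgmrbohn

j=0: prepend 'n' → 'n'
j=1: prepend 'h' → 'hn'
j=2: prepend 'o' → 'ohn'
j=3: prepend 'b' → 'bohn'
j=4: prepend 'r' → 'rbohn'
j=5: prepend 'm' → 'mrbohn'
j=6: prepend 'g' → 'gmrbohn'
j=7: prepend 'w' → 'wgmrbohn'
j=8: prepend 'g' → 'gwgmrbohn'
j=9: prepend 'r' → 'rgwgmrbohn'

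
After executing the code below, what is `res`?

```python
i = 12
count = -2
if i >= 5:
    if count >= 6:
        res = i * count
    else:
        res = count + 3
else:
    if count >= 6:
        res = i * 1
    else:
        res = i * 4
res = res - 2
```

-1

i=12, count=-2
i >= 5 is True; count >= 6 is False
→ res = count + 3 = 1
res = 1-2 = -1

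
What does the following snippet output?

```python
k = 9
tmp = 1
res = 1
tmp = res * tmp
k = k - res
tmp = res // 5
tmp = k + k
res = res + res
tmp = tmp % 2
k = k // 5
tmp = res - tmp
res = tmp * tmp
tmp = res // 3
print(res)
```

tmp = 1*1 = 1
k = 9-1 = 8
tmp = 1//5 = 0
tmp = 8+8 = 16
res = 1+1 = 2
tmp = 16%2 = 0
k = 8//5 = 1
tmp = 2-0 = 2
res = 2*2 = 4
tmp = 4//3 = 1

4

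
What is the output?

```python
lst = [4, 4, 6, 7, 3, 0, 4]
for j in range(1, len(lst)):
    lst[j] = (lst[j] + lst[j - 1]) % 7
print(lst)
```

j=1: lst[1] = (4+4)%7 = 1 → [4, 1, 6, 7, 3, 0, 4]
j=2: lst[2] = (6+1)%7 = 0 → [4, 1, 0, 7, 3, 0, 4]
j=3: lst[3] = (7+0)%7 = 0 → [4, 1, 0, 0, 3, 0, 4]
j=4: lst[4] = (3+0)%7 = 3 → [4, 1, 0, 0, 3, 0, 4]
j=5: lst[5] = (0+3)%7 = 3 → [4, 1, 0, 0, 3, 3, 4]
j=6: lst[6] = (4+3)%7 = 0 → [4, 1, 0, 0, 3, 3, 0]

[4, 1, 0, 0, 3, 3, 0]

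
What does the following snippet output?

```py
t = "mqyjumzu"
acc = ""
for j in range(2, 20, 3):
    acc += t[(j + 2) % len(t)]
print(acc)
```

j=2: add t[4]='u' → 'u'
j=5: add t[7]='u' → 'uu'
j=8: add t[2]='y' → 'uuy'
j=11: add t[5]='m' → 'uuym'
j=14: add t[0]='m' → 'uuymm'
j=17: add t[3]='j' → 'uuymmj'

uuymmj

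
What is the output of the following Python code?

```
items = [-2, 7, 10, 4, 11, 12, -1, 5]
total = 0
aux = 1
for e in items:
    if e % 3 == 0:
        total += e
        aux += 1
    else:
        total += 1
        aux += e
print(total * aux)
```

e=-2: not %3==0, total = 0+1 = 1; aux=-1
e=7: not %3==0, total = 1+1 = 2; aux=6
e=10: not %3==0, total = 2+1 = 3; aux=16
e=4: not %3==0, total = 3+1 = 4; aux=20
e=11: not %3==0, total = 4+1 = 5; aux=31
e=12: %3==0, total = 5+12 = 17; aux=32
e=-1: not %3==0, total = 17+1 = 18; aux=31
e=5: not %3==0, total = 18+1 = 19; aux=36
total*aux = 19*36 = 684

684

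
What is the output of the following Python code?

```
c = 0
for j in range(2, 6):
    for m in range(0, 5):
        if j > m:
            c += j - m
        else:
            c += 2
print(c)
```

j=2,m=0: 2>0, c = 0+2 = 2
j=2,m=1: 2>1, c = 2+1 = 3
j=2,m=2: not 2>2, c = 3+2 = 5
j=2,m=3: not 2>3, c = 5+2 = 7
j=2,m=4: not 2>4, c = 7+2 = 9
j=3,m=0: 3>0, c = 9+3 = 12
j=3,m=1: 3>1, c = 12+2 = 14
j=3,m=2: 3>2, c = 14+1 = 15
j=3,m=3: not 3>3, c = 15+2 = 17
j=3,m=4: not 3>4, c = 17+2 = 19
j=4,m=0: 4>0, c = 19+4 = 23
j=4,m=1: 4>1, c = 23+3 = 26
j=4,m=2: 4>2, c = 26+2 = 28
j=4,m=3: 4>3, c = 28+1 = 29
j=4,m=4: not 4>4, c = 29+2 = 31
j=5,m=0: 5>0, c = 31+5 = 36
j=5,m=1: 5>1, c = 36+4 = 40
j=5,m=2: 5>2, c = 40+3 = 43
j=5,m=3: 5>3, c = 43+2 = 45
j=5,m=4: 5>4, c = 45+1 = 46

46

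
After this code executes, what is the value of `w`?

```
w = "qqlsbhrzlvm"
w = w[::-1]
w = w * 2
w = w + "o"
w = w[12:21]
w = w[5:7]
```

'bs'

reverse → 'mvlzrhbslqq'
repeat ×2 → 'mvlzrhbslqqmvlzrhbslqq'
+ 'o' → 'mvlzrhbslqqmvlzrhbslqqo'
slice [12:21] → 'vlzrhbslq'
slice [5:7] → 'bs'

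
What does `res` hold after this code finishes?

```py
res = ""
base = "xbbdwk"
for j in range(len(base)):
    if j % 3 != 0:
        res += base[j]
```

j=0: skip
j=1: add 'b' → 'b'
j=2: add 'b' → 'bb'
j=3: skip
j=4: add 'w' → 'bbw'
j=5: add 'k' → 'bbwk'

'bbwk'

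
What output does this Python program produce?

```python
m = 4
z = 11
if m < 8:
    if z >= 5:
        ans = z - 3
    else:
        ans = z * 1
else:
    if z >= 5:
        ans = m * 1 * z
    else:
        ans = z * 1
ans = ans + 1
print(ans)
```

9

m=4, z=11
m < 8 is True; z >= 5 is True
→ ans = z - 3 = 8
ans = 8+1 = 9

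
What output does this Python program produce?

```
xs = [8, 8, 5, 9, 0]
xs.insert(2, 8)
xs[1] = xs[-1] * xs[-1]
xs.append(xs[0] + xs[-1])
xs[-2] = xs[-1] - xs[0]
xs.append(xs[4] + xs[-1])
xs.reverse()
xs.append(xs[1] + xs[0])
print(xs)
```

insert 8 at 2 → [8, 8, 8, 5, 9, 0]
xs[1] = xs[-1]*xs[-1] = 0*0 = 0 → [8, 0, 8, 5, 9, 0]
append xs[0]+xs[-1] = 8+0 = 8 → [8, 0, 8, 5, 9, 0, 8]
xs[-2] = xs[-1]-xs[0] = 8-8 = 0 → [8, 0, 8, 5, 9, 0, 8]
append xs[4]+xs[-1] = 9+8 = 17 → [8, 0, 8, 5, 9, 0, 8, 17]
reverse → [17, 8, 0, 9, 5, 8, 0, 8]
append xs[1]+xs[0] = 8+17 = 25 → [17, 8, 0, 9, 5, 8, 0, 8, 25]

[17, 8, 0, 9, 5, 8, 0, 8, 25]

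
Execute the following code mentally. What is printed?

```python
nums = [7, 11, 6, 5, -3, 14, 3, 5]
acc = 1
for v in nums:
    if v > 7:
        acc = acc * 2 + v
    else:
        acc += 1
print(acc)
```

52

v=7: not >7, acc = 1+1 = 2
v=11: >7, acc = 2*2+11 = 15
v=6: not >7, acc = 15+1 = 16
v=5: not >7, acc = 16+1 = 17
v=-3: not >7, acc = 17+1 = 18
v=14: >7, acc = 18*2+14 = 50
v=3: not >7, acc = 50+1 = 51
v=5: not >7, acc = 51+1 = 52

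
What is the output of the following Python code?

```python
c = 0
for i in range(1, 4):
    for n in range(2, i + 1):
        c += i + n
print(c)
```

15

i=2,n=2: c = 0+4 = 4
i=3,n=2: c = 4+5 = 9
i=3,n=3: c = 9+6 = 15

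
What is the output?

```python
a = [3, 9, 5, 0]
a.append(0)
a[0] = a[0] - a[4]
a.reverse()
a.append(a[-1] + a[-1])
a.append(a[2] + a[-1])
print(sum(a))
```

append 0 → [3, 9, 5, 0, 0]
a[0] = a[0]-a[4] = 3-0 = 3 → [3, 9, 5, 0, 0]
reverse → [0, 0, 5, 9, 3]
append a[-1]+a[-1] = 3+3 = 6 → [0, 0, 5, 9, 3, 6]
append a[2]+a[-1] = 5+6 = 11 → [0, 0, 5, 9, 3, 6, 11]
sum = 34

34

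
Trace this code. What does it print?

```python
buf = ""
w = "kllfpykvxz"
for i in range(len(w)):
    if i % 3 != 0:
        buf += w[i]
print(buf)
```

llpyvx

i=0: skip
i=1: add 'l' → 'l'
i=2: add 'l' → 'll'
i=3: skip
i=4: add 'p' → 'llp'
i=5: add 'y' → 'llpy'
i=6: skip
i=7: add 'v' → 'llpyv'
i=8: add 'x' → 'llpyvx'
i=9: skip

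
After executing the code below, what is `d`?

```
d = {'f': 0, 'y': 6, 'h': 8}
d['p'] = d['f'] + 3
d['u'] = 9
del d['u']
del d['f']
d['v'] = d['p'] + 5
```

d['p'] = d['f']+3 = 3 → {'f': 0, 'y': 6, 'h': 8, 'p': 3}
d['u'] = 9 → {'f': 0, 'y': 6, 'h': 8, 'p': 3, 'u': 9}
del 'u' → {'f': 0, 'y': 6, 'h': 8, 'p': 3}
del 'f' → {'y': 6, 'h': 8, 'p': 3}
d['v'] = d['p']+5 = 8 → {'y': 6, 'h': 8, 'p': 3, 'v': 8}

{'y': 6, 'h': 8, 'p': 3, 'v': 8}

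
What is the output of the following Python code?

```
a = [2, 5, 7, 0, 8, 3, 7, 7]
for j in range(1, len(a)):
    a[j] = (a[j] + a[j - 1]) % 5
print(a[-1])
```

4

j=1: a[1] = (5+2)%5 = 2 → [2, 2, 7, 0, 8, 3, 7, 7]
j=2: a[2] = (7+2)%5 = 4 → [2, 2, 4, 0, 8, 3, 7, 7]
j=3: a[3] = (0+4)%5 = 4 → [2, 2, 4, 4, 8, 3, 7, 7]
j=4: a[4] = (8+4)%5 = 2 → [2, 2, 4, 4, 2, 3, 7, 7]
j=5: a[5] = (3+2)%5 = 0 → [2, 2, 4, 4, 2, 0, 7, 7]
j=6: a[6] = (7+0)%5 = 2 → [2, 2, 4, 4, 2, 0, 2, 7]
j=7: a[7] = (7+2)%5 = 4 → [2, 2, 4, 4, 2, 0, 2, 4]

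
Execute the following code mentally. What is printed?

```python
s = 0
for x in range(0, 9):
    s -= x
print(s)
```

x=0: s = 0-0 = 0
x=1: s = 0-1 = -1
x=2: s = (-1)-2 = -3
x=3: s = (-3)-3 = -6
x=4: s = (-6)-4 = -10
x=5: s = (-10)-5 = -15
x=6: s = (-15)-6 = -21
x=7: s = (-21)-7 = -28
x=8: s = (-28)-8 = -36

-36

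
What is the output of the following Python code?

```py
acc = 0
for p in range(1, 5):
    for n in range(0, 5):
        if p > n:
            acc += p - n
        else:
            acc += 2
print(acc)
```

40

p=1,n=0: 1>0, acc = 0+1 = 1
p=1,n=1: not 1>1, acc = 1+2 = 3
p=1,n=2: not 1>2, acc = 3+2 = 5
p=1,n=3: not 1>3, acc = 5+2 = 7
p=1,n=4: not 1>4, acc = 7+2 = 9
p=2,n=0: 2>0, acc = 9+2 = 11
p=2,n=1: 2>1, acc = 11+1 = 12
p=2,n=2: not 2>2, acc = 12+2 = 14
p=2,n=3: not 2>3, acc = 14+2 = 16
p=2,n=4: not 2>4, acc = 16+2 = 18
p=3,n=0: 3>0, acc = 18+3 = 21
p=3,n=1: 3>1, acc = 21+2 = 23
p=3,n=2: 3>2, acc = 23+1 = 24
p=3,n=3: not 3>3, acc = 24+2 = 26
p=3,n=4: not 3>4, acc = 26+2 = 28
p=4,n=0: 4>0, acc = 28+4 = 32
p=4,n=1: 4>1, acc = 32+3 = 35
p=4,n=2: 4>2, acc = 35+2 = 37
p=4,n=3: 4>3, acc = 37+1 = 38
p=4,n=4: not 4>4, acc = 38+2 = 40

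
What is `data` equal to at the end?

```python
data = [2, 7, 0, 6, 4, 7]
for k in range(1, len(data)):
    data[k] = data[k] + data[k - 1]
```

k=1: data[1] = 7+2 = 9 → [2, 9, 0, 6, 4, 7]
k=2: data[2] = 0+9 = 9 → [2, 9, 9, 6, 4, 7]
k=3: data[3] = 6+9 = 15 → [2, 9, 9, 15, 4, 7]
k=4: data[4] = 4+15 = 19 → [2, 9, 9, 15, 19, 7]
k=5: data[5] = 7+19 = 26 → [2, 9, 9, 15, 19, 26]

[2, 9, 9, 15, 19, 26]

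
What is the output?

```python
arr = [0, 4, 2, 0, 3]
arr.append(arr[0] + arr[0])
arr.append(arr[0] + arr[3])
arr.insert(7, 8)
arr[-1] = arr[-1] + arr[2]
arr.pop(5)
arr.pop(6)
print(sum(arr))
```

9

append arr[0]+arr[0] = 0+0 = 0 → [0, 4, 2, 0, 3, 0]
append arr[0]+arr[3] = 0+0 = 0 → [0, 4, 2, 0, 3, 0, 0]
insert 8 at 7 → [0, 4, 2, 0, 3, 0, 0, 8]
arr[-1] = arr[-1]+arr[2] = 8+2 = 10 → [0, 4, 2, 0, 3, 0, 0, 10]
pop(5) removes 0 → [0, 4, 2, 0, 3, 0, 10]
pop(6) removes 10 → [0, 4, 2, 0, 3, 0]
sum = 9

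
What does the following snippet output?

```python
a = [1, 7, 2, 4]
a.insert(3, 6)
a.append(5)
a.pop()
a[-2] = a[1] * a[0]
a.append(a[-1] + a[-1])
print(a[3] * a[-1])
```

56

insert 6 at 3 → [1, 7, 2, 6, 4]
append 5 → [1, 7, 2, 6, 4, 5]
pop() removes 5 → [1, 7, 2, 6, 4]
a[-2] = a[1]*a[0] = 7*1 = 7 → [1, 7, 2, 7, 4]
append a[-1]+a[-1] = 4+4 = 8 → [1, 7, 2, 7, 4, 8]
a[3]*a[-1] = 7*8 = 56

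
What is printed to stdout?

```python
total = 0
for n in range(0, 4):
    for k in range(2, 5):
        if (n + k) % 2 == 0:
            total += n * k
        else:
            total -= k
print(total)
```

6

n=0,k=2: even sum, total = 0+0 = 0
n=0,k=3: odd sum, total = 0-3 = -3
n=0,k=4: even sum, total = (-3)+0 = -3
n=1,k=2: odd sum, total = (-3)-2 = -5
n=1,k=3: even sum, total = (-5)+3 = -2
n=1,k=4: odd sum, total = (-2)-4 = -6
n=2,k=2: even sum, total = (-6)+4 = -2
n=2,k=3: odd sum, total = (-2)-3 = -5
n=2,k=4: even sum, total = (-5)+8 = 3
n=3,k=2: odd sum, total = 3-2 = 1
n=3,k=3: even sum, total = 1+9 = 10
n=3,k=4: odd sum, total = 10-4 = 6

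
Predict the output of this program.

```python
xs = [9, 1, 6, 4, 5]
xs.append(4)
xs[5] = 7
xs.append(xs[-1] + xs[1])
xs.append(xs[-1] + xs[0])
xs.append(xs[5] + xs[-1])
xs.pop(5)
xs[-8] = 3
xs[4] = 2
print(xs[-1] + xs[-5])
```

28

append 4 → [9, 1, 6, 4, 5, 4]
xs[5] = 7 → [9, 1, 6, 4, 5, 7]
append xs[-1]+xs[1] = 7+1 = 8 → [9, 1, 6, 4, 5, 7, 8]
append xs[-1]+xs[0] = 8+9 = 17 → [9, 1, 6, 4, 5, 7, 8, 17]
append xs[5]+xs[-1] = 7+17 = 24 → [9, 1, 6, 4, 5, 7, 8, 17, 24]
pop(5) removes 7 → [9, 1, 6, 4, 5, 8, 17, 24]
xs[-8] = 3 → [3, 1, 6, 4, 5, 8, 17, 24]
xs[4] = 2 → [3, 1, 6, 4, 2, 8, 17, 24]
xs[-1]+xs[-5] = 24+4 = 28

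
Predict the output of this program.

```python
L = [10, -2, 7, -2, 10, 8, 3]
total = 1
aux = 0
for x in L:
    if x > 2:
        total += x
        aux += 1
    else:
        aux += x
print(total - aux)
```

38

x=10: >2, total = 1+10 = 11; aux=1
x=-2: not >2; aux=-1
x=7: >2, total = 11+7 = 18; aux=0
x=-2: not >2; aux=-2
x=10: >2, total = 18+10 = 28; aux=-1
x=8: >2, total = 28+8 = 36; aux=0
x=3: >2, total = 36+3 = 39; aux=1
total-aux = 39-1 = 38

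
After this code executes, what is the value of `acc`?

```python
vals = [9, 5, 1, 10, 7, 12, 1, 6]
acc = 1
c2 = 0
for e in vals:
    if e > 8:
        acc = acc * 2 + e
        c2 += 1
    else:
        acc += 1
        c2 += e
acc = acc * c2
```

2024

e=9: >8, acc = 1*2+9 = 11; c2=1
e=5: not >8, acc = 11+1 = 12; c2=6
e=1: not >8, acc = 12+1 = 13; c2=7
e=10: >8, acc = 13*2+10 = 36; c2=8
e=7: not >8, acc = 36+1 = 37; c2=15
e=12: >8, acc = 37*2+12 = 86; c2=16
e=1: not >8, acc = 86+1 = 87; c2=17
e=6: not >8, acc = 87+1 = 88; c2=23
acc*c2 = 88*23 = 2024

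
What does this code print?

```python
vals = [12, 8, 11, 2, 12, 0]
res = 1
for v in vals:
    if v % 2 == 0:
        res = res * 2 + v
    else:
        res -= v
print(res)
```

v=12: even, res = 1*2+12 = 14
v=8: even, res = 14*2+8 = 36
v=11: not even, res = 36-11 = 25
v=2: even, res = 25*2+2 = 52
v=12: even, res = 52*2+12 = 116
v=0: even, res = 116*2+0 = 232

232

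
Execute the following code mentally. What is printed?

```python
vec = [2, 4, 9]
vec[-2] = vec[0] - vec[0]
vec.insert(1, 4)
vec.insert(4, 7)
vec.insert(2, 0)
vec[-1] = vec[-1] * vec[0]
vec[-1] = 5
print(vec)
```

[2, 4, 0, 0, 9, 5]

vec[-2] = vec[0]-vec[0] = 2-2 = 0 → [2, 0, 9]
insert 4 at 1 → [2, 4, 0, 9]
insert 7 at 4 → [2, 4, 0, 9, 7]
insert 0 at 2 → [2, 4, 0, 0, 9, 7]
vec[-1] = vec[-1]*vec[0] = 7*2 = 14 → [2, 4, 0, 0, 9, 14]
vec[-1] = 5 → [2, 4, 0, 0, 9, 5]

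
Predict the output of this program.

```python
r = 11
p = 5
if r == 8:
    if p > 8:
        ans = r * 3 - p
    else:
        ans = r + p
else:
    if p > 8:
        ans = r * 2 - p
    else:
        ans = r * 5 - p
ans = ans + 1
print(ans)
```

51

r=11, p=5
r == 8 is False; p > 8 is False
→ ans = r * 5 - p = 50
ans = 50+1 = 51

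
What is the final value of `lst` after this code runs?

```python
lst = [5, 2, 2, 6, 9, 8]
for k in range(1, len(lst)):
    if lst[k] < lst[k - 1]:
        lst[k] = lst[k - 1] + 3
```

k=1: 2<5, lst[1] = 5+3 = 8 → [5, 8, 2, 6, 9, 8]
k=2: 2<8, lst[2] = 8+3 = 11 → [5, 8, 11, 6, 9, 8]
k=3: 6<11, lst[3] = 11+3 = 14 → [5, 8, 11, 14, 9, 8]
k=4: 9<14, lst[4] = 14+3 = 17 → [5, 8, 11, 14, 17, 8]
k=5: 8<17, lst[5] = 17+3 = 20 → [5, 8, 11, 14, 17, 20]

[5, 8, 11, 14, 17, 20]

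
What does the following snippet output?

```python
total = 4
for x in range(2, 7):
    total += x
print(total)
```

x=2: total = 4+2 = 6
x=3: total = 6+3 = 9
x=4: total = 9+4 = 13
x=5: total = 13+5 = 18
x=6: total = 18+6 = 24

24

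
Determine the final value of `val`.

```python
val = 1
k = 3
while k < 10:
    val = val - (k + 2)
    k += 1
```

k=3: val = 1-5 = -4
k=4: val = (-4)-6 = -10
k=5: val = (-10)-7 = -17
k=6: val = (-17)-8 = -25
k=7: val = (-25)-9 = -34
k=8: val = (-34)-10 = -44
k=9: val = (-44)-11 = -55

-55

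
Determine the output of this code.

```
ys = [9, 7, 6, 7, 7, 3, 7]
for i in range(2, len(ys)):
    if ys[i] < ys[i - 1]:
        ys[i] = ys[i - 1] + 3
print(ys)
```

[9, 7, 10, 13, 16, 19, 22]

i=2: 6<7, ys[2] = 7+3 = 10 → [9, 7, 10, 7, 7, 3, 7]
i=3: 7<10, ys[3] = 10+3 = 13 → [9, 7, 10, 13, 7, 3, 7]
i=4: 7<13, ys[4] = 13+3 = 16 → [9, 7, 10, 13, 16, 3, 7]
i=5: 3<16, ys[5] = 16+3 = 19 → [9, 7, 10, 13, 16, 19, 7]
i=6: 7<19, ys[6] = 19+3 = 22 → [9, 7, 10, 13, 16, 19, 22]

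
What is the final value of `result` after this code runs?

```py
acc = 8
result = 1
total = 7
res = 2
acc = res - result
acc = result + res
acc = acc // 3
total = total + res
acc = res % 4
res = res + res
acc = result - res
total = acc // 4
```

acc = 2-1 = 1
acc = 1+2 = 3
acc = 3//3 = 1
total = 7+2 = 9
acc = 2%4 = 2
res = 2+2 = 4
acc = 1-4 = -3
total = (-3)//4 = -1

1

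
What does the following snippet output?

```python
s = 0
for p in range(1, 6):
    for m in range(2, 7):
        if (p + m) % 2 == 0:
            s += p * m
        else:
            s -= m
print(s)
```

p=1,m=2: odd sum, s = 0-2 = -2
p=1,m=3: even sum, s = (-2)+3 = 1
p=1,m=4: odd sum, s = 1-4 = -3
p=1,m=5: even sum, s = (-3)+5 = 2
p=1,m=6: odd sum, s = 2-6 = -4
p=2,m=2: even sum, s = (-4)+4 = 0
p=2,m=3: odd sum, s = 0-3 = -3
p=2,m=4: even sum, s = (-3)+8 = 5
p=2,m=5: odd sum, s = 5-5 = 0
p=2,m=6: even sum, s = 0+12 = 12
p=3,m=2: odd sum, s = 12-2 = 10
p=3,m=3: even sum, s = 10+9 = 19
p=3,m=4: odd sum, s = 19-4 = 15
p=3,m=5: even sum, s = 15+15 = 30
p=3,m=6: odd sum, s = 30-6 = 24
p=4,m=2: even sum, s = 24+8 = 32
p=4,m=3: odd sum, s = 32-3 = 29
p=4,m=4: even sum, s = 29+16 = 45
p=4,m=5: odd sum, s = 45-5 = 40
p=4,m=6: even sum, s = 40+24 = 64
p=5,m=2: odd sum, s = 64-2 = 62
p=5,m=3: even sum, s = 62+15 = 77
p=5,m=4: odd sum, s = 77-4 = 73
p=5,m=5: even sum, s = 73+25 = 98
p=5,m=6: odd sum, s = 98-6 = 92

92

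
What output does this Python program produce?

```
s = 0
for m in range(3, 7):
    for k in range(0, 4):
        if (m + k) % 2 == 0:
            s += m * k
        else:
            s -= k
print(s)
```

40

m=3,k=0: odd sum, s = 0-0 = 0
m=3,k=1: even sum, s = 0+3 = 3
m=3,k=2: odd sum, s = 3-2 = 1
m=3,k=3: even sum, s = 1+9 = 10
m=4,k=0: even sum, s = 10+0 = 10
m=4,k=1: odd sum, s = 10-1 = 9
m=4,k=2: even sum, s = 9+8 = 17
m=4,k=3: odd sum, s = 17-3 = 14
m=5,k=0: odd sum, s = 14-0 = 14
m=5,k=1: even sum, s = 14+5 = 19
m=5,k=2: odd sum, s = 19-2 = 17
m=5,k=3: even sum, s = 17+15 = 32
m=6,k=0: even sum, s = 32+0 = 32
m=6,k=1: odd sum, s = 32-1 = 31
m=6,k=2: even sum, s = 31+12 = 43
m=6,k=3: odd sum, s = 43-3 = 40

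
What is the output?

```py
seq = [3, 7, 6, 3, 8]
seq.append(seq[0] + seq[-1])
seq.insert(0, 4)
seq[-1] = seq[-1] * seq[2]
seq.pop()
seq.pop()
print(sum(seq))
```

append seq[0]+seq[-1] = 3+8 = 11 → [3, 7, 6, 3, 8, 11]
insert 4 at 0 → [4, 3, 7, 6, 3, 8, 11]
seq[-1] = seq[-1]*seq[2] = 11*7 = 77 → [4, 3, 7, 6, 3, 8, 77]
pop() removes 77 → [4, 3, 7, 6, 3, 8]
pop() removes 8 → [4, 3, 7, 6, 3]
sum = 23

23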